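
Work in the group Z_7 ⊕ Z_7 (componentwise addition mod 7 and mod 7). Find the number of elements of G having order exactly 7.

48

An element (a,b) has order lcm(ord(a), ord(b)); count pairs with lcm equal to 7.
Enumerating gives 48 such elements.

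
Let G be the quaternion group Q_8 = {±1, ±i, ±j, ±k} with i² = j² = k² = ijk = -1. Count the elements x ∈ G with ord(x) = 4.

The elements of order 4 are: i, -i, j, -j, k, -k.
That's 6.

6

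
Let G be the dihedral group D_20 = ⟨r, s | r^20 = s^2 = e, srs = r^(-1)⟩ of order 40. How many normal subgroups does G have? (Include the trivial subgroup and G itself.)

9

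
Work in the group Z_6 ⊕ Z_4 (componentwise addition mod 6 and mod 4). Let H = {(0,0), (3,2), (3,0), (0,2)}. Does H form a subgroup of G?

Yes

|H| = 4 divides |G| = 24, consistent with Lagrange.
H contains the identity, every element's inverse is in H, and H is closed under +: it is a subgroup.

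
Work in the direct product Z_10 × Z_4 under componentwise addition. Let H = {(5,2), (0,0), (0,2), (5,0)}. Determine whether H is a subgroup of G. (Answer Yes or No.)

Yes

|H| = 4 divides |G| = 40, consistent with Lagrange.
H contains the identity, every element's inverse is in H, and H is closed under +: it is a subgroup.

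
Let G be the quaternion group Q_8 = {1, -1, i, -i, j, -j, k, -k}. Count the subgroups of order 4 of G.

3

|G| = 8 and 4 | 8, so subgroups of order 4 are possible by Lagrange.
The subgroups of order 4 are: {1, -1, i, -i}; {1, -1, j, -j}; {1, -1, k, -k}.
So G has 3 subgroups of order 4.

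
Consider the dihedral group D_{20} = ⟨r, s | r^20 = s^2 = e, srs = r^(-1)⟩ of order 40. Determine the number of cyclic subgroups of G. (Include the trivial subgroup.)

Each element a generates a cyclic subgroup ⟨a⟩; distinct elements may generate the same one (a cyclic group of order d has φ(d) generators).
Cyclic subgroups by order — order 1: 1; order 2: 21; order 4: 1; order 5: 1; order 10: 1; order 20: 1.
Total: 26.

26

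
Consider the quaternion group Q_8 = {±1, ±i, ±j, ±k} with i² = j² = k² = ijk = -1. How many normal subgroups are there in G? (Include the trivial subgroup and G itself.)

6

G has 6 subgroups. Checking conjugation-invariance by order — order 1: 1/1 normal; order 2: 1/1 normal; order 4: 3/3 normal; order 8: 1/1 normal.
Total normal subgroups: 6.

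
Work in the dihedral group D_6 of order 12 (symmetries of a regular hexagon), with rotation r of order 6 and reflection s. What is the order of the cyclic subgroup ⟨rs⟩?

2

Computing powers of rs: the smallest k with (rs)^k = e is k = 2.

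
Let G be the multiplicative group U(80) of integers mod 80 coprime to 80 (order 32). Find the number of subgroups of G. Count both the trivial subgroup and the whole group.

54

|G| = 32, so by Lagrange every subgroup order divides 32. Divisors: 1, 2, 4, 8, 16, 32.
Subgroups by order — order 1: 1; order 2: 7; order 4: 19; order 8: 19; order 16: 7; order 32: 1.
Total: 1 + 7 + 19 + 19 + 7 + 1 = 54.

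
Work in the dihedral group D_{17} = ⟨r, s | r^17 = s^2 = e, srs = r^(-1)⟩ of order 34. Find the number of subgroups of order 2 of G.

17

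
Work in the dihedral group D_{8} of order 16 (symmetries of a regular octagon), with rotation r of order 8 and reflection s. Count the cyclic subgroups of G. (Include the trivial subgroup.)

A cyclic subgroup of order d is generated by each of its φ(d) elements of order d, so the cyclic subgroups of order d number (#elements of order d)/φ(d).
Cyclic subgroups by order — order 1: 1; order 2: 9; order 4: 1; order 8: 1.
Total: 12.

12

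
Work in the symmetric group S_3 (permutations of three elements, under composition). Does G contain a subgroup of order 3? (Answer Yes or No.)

3 | 6. A subgroup of order 3 is {e, (1 2 3), (1 3 2)}.

Yes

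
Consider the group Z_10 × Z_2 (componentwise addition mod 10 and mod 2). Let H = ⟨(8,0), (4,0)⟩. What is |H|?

5

|⟨(8,0)⟩| = 5 and |⟨(4,0)⟩| = 5, so |H| is a multiple of lcm(5, 5) = 5 and divides |G| = 20.
Closing under the operation: H = {(0,0), (2,0), (4,0), (6,0), (8,0)}, so |H| = 5.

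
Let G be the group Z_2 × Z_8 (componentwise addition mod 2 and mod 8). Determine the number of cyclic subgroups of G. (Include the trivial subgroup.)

Group the elements of G by the cyclic subgroup they generate; each cyclic subgroup of order d accounts for φ(d) elements.
Cyclic subgroups by order — order 1: 1; order 2: 3; order 4: 2; order 8: 2.
Total: 8.

8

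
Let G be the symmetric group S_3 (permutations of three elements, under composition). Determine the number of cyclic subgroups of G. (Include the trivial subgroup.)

5

Each element a generates a cyclic subgroup ⟨a⟩; distinct elements may generate the same one (a cyclic group of order d has φ(d) generators).
Cyclic subgroups by order — order 1: 1; order 2: 3; order 3: 1.
Total: 5.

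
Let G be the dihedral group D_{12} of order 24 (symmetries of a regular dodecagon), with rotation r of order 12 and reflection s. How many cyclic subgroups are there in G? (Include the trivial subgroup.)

Group the elements of G by the cyclic subgroup they generate; each cyclic subgroup of order d accounts for φ(d) elements.
Cyclic subgroups by order — order 1: 1; order 2: 13; order 3: 1; order 4: 1; order 6: 1; order 12: 1.
Total: 18.

18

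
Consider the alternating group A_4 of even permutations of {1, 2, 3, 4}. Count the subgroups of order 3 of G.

|G| = 12 and 3 | 12, so subgroups of order 3 are possible by Lagrange.
The subgroups of order 3 are: {e, (1 2 3), (1 3 2)}; {e, (1 2 4), (1 4 2)}; {e, (1 3 4), (1 4 3)}; {e, (2 3 4), (2 4 3)}.
So G has 4 subgroups of order 3.

4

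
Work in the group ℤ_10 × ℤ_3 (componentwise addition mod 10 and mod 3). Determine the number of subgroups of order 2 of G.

1

|G| = 30 and 2 | 30, so subgroups of order 2 are possible by Lagrange.
The subgroups of order 2 are: {(0,0), (5,0)}.
So G has 1 subgroup of order 2.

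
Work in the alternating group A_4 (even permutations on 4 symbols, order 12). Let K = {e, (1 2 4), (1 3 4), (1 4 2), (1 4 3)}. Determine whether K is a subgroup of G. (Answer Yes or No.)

|K| = 5 does not divide |G| = 12, so by Lagrange K is not a subgroup.

No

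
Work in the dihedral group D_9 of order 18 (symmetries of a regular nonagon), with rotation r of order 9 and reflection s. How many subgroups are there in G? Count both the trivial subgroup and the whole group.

16

|G| = 18, so by Lagrange every subgroup order divides 18. Divisors: 1, 2, 3, 6, 9, 18.
Subgroups by order — order 1: 1; order 2: 9; order 3: 1; order 6: 3; order 9: 1; order 18: 1.
Total: 1 + 9 + 1 + 3 + 1 + 1 = 16.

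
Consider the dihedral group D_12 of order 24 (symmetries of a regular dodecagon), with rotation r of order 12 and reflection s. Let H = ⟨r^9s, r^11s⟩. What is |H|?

|⟨r^9s⟩| = 2 and |⟨r^11s⟩| = 2, so |H| is a multiple of lcm(2, 2) = 2 and divides |G| = 24.
Closing under the operation: H = {e, r^2, r^4, r^6, r^8, r^10, rs, r^3s, r^5s, r^7s, r^9s, r^11s}, so |H| = 12.

12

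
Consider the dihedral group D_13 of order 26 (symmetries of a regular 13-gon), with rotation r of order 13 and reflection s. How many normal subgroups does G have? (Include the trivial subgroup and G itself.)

3

G has 16 subgroups. Checking conjugation-invariance by order — order 1: 1/1 normal; order 2: 0/13 normal; order 13: 1/1 normal; order 26: 1/1 normal.
Total normal subgroups: 3.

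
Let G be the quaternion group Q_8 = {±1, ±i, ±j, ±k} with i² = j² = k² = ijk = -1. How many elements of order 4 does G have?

The elements of order 4 are: i, -i, j, -j, k, -k.
That's 6.

6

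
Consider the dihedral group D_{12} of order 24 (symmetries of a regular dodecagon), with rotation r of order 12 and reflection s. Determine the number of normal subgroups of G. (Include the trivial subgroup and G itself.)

G has 34 subgroups. Checking conjugation-invariance by order — order 1: 1/1 normal; order 2: 1/13 normal; order 3: 1/1 normal; order 4: 1/7 normal; order 6: 1/5 normal; order 8: 0/3 normal; order 12: 3/3 normal; order 24: 1/1 normal.
Total normal subgroups: 9.

9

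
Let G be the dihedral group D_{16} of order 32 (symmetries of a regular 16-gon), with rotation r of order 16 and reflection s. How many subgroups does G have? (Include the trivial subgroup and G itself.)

36

|G| = 32, so by Lagrange every subgroup order divides 32. Divisors: 1, 2, 4, 8, 16, 32.
Subgroups by order — order 1: 1; order 2: 17; order 4: 9; order 8: 5; order 16: 3; order 32: 1.
Total: 1 + 17 + 9 + 5 + 3 + 1 = 36.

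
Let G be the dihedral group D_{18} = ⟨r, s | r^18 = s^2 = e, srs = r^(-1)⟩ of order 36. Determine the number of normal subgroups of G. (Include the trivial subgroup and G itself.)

9

G has 45 subgroups. Checking conjugation-invariance by order — order 1: 1/1 normal; order 2: 1/19 normal; order 3: 1/1 normal; order 4: 0/9 normal; order 6: 1/7 normal; order 9: 1/1 normal; order 12: 0/3 normal; order 18: 3/3 normal; order 36: 1/1 normal.
Total normal subgroups: 9.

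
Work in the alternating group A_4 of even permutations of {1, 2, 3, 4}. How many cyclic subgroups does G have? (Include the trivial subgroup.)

8

A cyclic subgroup of order d is generated by each of its φ(d) elements of order d, so the cyclic subgroups of order d number (#elements of order d)/φ(d).
Cyclic subgroups by order — order 1: 1; order 2: 3; order 3: 4.
Total: 8.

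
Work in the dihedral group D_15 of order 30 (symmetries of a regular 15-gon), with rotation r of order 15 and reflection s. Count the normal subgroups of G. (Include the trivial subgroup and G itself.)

G has 28 subgroups. Checking conjugation-invariance by order — order 1: 1/1 normal; order 2: 0/15 normal; order 3: 1/1 normal; order 5: 1/1 normal; order 6: 0/5 normal; order 10: 0/3 normal; order 15: 1/1 normal; order 30: 1/1 normal.
Total normal subgroups: 5.

5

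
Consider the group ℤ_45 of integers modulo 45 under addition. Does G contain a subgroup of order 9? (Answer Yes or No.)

Yes

9 | 45. A subgroup of order 9 is {0, 5, 10, 15, 20, 25, 30, 35, 40}.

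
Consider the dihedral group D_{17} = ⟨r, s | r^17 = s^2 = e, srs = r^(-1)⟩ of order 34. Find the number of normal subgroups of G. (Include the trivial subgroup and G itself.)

3

G has 20 subgroups. Checking conjugation-invariance by order — order 1: 1/1 normal; order 2: 0/17 normal; order 17: 1/1 normal; order 34: 1/1 normal.
Total normal subgroups: 3.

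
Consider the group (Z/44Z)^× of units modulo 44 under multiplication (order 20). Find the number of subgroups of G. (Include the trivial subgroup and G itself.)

|G| = 20, so by Lagrange every subgroup order divides 20. Divisors: 1, 2, 4, 5, 10, 20.
Subgroups by order — order 1: 1; order 2: 3; order 4: 1; order 5: 1; order 10: 3; order 20: 1.
Total: 1 + 3 + 1 + 1 + 3 + 1 = 10.

10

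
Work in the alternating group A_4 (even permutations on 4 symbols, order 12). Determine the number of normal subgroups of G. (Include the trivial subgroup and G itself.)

G has 10 subgroups. Checking conjugation-invariance by order — order 1: 1/1 normal; order 2: 0/3 normal; order 3: 0/4 normal; order 4: 1/1 normal; order 12: 1/1 normal.
Total normal subgroups: 3.

3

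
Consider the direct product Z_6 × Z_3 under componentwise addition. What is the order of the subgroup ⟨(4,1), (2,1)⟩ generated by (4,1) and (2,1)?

9

|⟨(4,1)⟩| = 3 and |⟨(2,1)⟩| = 3, so |H| is a multiple of lcm(3, 3) = 3 and divides |G| = 18.
Closing under the operation: H = {(0,0), (0,1), (0,2), (2,0), (2,1), (2,2), (4,0), (4,1), (4,2)}, so |H| = 9.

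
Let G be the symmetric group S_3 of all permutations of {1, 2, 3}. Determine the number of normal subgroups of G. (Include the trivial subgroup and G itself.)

3

G has 6 subgroups. Checking conjugation-invariance by order — order 1: 1/1 normal; order 2: 0/3 normal; order 3: 1/1 normal; order 6: 1/1 normal.
Total normal subgroups: 3.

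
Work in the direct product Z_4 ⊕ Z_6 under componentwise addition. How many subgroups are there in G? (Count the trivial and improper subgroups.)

16

|G| = 24, so by Lagrange every subgroup order divides 24. Divisors: 1, 2, 3, 4, 6, 8, 12, 24.
Subgroups by order — order 1: 1; order 2: 3; order 3: 1; order 4: 3; order 6: 3; order 8: 1; order 12: 3; order 24: 1.
Total: 1 + 3 + 1 + 3 + 3 + 1 + 3 + 1 = 16.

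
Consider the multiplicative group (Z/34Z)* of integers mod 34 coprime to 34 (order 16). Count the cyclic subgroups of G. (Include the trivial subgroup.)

5

A cyclic subgroup of order d is generated by each of its φ(d) elements of order d, so the cyclic subgroups of order d number (#elements of order d)/φ(d).
Cyclic subgroups by order — order 1: 1; order 2: 1; order 4: 1; order 8: 1; order 16: 1.
Total: 5.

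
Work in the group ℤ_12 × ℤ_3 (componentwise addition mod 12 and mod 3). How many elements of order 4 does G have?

An element (a,b) has order lcm(ord(a), ord(b)); count pairs with lcm equal to 4.
Enumerating gives 2 such elements.

2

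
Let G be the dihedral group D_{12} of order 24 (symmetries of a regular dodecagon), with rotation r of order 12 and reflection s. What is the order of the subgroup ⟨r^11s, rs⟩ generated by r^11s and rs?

|⟨r^11s⟩| = 2 and |⟨rs⟩| = 2, so |H| is a multiple of lcm(2, 2) = 2 and divides |G| = 24.
Closing under the operation: H = {e, r^2, r^4, r^6, r^8, r^10, rs, r^3s, r^5s, r^7s, r^9s, r^11s}, so |H| = 12.

12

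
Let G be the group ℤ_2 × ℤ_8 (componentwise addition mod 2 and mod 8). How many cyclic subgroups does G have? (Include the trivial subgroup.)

8

Each element a generates a cyclic subgroup ⟨a⟩; distinct elements may generate the same one (a cyclic group of order d has φ(d) generators).
Cyclic subgroups by order — order 1: 1; order 2: 3; order 4: 2; order 8: 2.
Total: 8.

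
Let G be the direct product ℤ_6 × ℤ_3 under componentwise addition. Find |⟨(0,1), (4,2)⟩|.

|⟨(0,1)⟩| = 3 and |⟨(4,2)⟩| = 3, so |H| is a multiple of lcm(3, 3) = 3 and divides |G| = 18.
Closing under the operation: H = {(0,0), (0,1), (0,2), (2,0), (2,1), (2,2), (4,0), (4,1), (4,2)}, so |H| = 9.

9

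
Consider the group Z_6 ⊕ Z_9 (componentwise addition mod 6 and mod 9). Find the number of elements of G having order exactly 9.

18

An element (a,b) has order lcm(ord(a), ord(b)); count pairs with lcm equal to 9.
Enumerating gives 18 such elements.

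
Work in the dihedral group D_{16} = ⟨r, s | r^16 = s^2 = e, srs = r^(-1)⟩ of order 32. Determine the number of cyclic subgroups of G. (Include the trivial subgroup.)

Each element a generates a cyclic subgroup ⟨a⟩; distinct elements may generate the same one (a cyclic group of order d has φ(d) generators).
Cyclic subgroups by order — order 1: 1; order 2: 17; order 4: 1; order 8: 1; order 16: 1.
Total: 21.

21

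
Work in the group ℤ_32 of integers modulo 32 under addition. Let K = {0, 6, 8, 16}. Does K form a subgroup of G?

No

8 ∈ K but its inverse 24 ∉ K, so K is not a subgroup.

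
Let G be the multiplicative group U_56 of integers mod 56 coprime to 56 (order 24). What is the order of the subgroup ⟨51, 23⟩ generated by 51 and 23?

|⟨51⟩| = 6 and |⟨23⟩| = 6, so |H| is a multiple of lcm(6, 6) = 6 and divides |G| = 24.
Closing under the operation: H = {1, 9, 11, 15, 23, 25, 29, 37, 39, 43, 51, 53}, so |H| = 12.

12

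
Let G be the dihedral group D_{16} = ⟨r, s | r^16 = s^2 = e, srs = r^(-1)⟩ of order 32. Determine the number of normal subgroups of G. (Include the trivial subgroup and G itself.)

8

G has 36 subgroups. Checking conjugation-invariance by order — order 1: 1/1 normal; order 2: 1/17 normal; order 4: 1/9 normal; order 8: 1/5 normal; order 16: 3/3 normal; order 32: 1/1 normal.
Total normal subgroups: 8.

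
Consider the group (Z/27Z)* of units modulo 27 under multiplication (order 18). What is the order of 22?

Compute successive powers of 22 mod 27: 22, 25, 10, 4, 7, 19, 13, 16, …; 22^9 ≡ 1 (mod 27).
So |⟨22⟩| = 9.

9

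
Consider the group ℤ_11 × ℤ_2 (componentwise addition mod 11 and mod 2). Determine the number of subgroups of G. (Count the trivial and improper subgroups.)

|G| = 22, so by Lagrange every subgroup order divides 22. Divisors: 1, 2, 11, 22.
Subgroups by order — order 1: 1; order 2: 1; order 11: 1; order 22: 1.
Total: 1 + 1 + 1 + 1 = 4.

4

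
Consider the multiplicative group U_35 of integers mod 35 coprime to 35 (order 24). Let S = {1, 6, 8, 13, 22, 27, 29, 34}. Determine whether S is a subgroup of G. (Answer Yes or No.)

|S| = 8 divides |G| = 24, consistent with Lagrange.
S contains the identity, every element's inverse is in S, and S is closed under ·: it is a subgroup.

Yes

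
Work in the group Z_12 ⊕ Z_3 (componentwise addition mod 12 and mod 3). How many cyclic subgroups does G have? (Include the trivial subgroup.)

15

Each element a generates a cyclic subgroup ⟨a⟩; distinct elements may generate the same one (a cyclic group of order d has φ(d) generators).
Cyclic subgroups by order — order 1: 1; order 2: 1; order 3: 4; order 4: 1; order 6: 4; order 12: 4.
Total: 15.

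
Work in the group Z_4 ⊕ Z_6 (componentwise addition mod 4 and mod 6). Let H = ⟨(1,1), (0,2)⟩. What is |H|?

|⟨(1,1)⟩| = 12 and |⟨(0,2)⟩| = 3, so |H| is a multiple of lcm(12, 3) = 12 and divides |G| = 24.
Closing under the operation: H = {(0,0), (0,2), (0,4), (1,1), (1,3), (1,5), (2,0), (2,2), (2,4), (3,1), (3,3), (3,5)}, so |H| = 12.

12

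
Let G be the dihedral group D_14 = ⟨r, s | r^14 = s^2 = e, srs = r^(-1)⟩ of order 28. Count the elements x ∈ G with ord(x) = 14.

6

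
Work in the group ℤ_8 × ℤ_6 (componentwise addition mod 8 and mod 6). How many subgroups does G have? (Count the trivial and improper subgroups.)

22

|G| = 48, so by Lagrange every subgroup order divides 48. Divisors: 1, 2, 3, 4, 6, 8, 12, 16, 24, 48.
Subgroups by order — order 1: 1; order 2: 3; order 3: 1; order 4: 3; order 6: 3; order 8: 3; order 12: 3; order 16: 1; order 24: 3; order 48: 1.
Total: 1 + 3 + 1 + 3 + 3 + 3 + 3 + 1 + 3 + 1 = 22.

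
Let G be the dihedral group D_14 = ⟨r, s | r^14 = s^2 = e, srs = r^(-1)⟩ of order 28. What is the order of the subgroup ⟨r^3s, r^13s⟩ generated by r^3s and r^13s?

|⟨r^3s⟩| = 2 and |⟨r^13s⟩| = 2, so |H| is a multiple of lcm(2, 2) = 2 and divides |G| = 28.
Closing under the operation: H = {e, r^2, r^4, r^6, r^8, r^10, r^12, rs, r^3s, r^5s, r^7s, r^9s, r^11s, r^13s}, so |H| = 14.

14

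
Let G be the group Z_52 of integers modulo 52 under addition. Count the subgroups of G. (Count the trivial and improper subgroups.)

6

Subgroups of the cyclic group Z_52 correspond bijectively to divisors of 52.
Divisors of 52: 1, 2, 4, 13, 26, 52.
So Z_52 has 6 subgroups.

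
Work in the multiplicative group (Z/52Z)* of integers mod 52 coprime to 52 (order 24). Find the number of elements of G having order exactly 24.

0

No element of G has order 24 (even though 24 | 24).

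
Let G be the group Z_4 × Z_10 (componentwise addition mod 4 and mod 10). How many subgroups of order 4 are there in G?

3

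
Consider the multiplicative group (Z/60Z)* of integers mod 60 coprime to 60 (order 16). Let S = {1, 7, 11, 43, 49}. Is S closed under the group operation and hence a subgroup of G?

No

|S| = 5 does not divide |G| = 16, so by Lagrange S is not a subgroup.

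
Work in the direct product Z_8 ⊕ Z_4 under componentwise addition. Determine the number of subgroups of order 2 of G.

3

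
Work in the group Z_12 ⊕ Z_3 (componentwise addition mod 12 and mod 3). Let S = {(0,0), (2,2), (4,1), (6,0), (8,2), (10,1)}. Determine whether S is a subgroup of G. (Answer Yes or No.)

Yes

|S| = 6 divides |G| = 36, consistent with Lagrange.
S contains the identity, every element's inverse is in S, and S is closed under +: it is a subgroup.
In fact S = ⟨(10,1)⟩.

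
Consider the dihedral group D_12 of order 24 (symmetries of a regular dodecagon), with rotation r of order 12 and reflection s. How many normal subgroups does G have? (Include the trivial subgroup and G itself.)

G has 34 subgroups. Checking conjugation-invariance by order — order 1: 1/1 normal; order 2: 1/13 normal; order 3: 1/1 normal; order 4: 1/7 normal; order 6: 1/5 normal; order 8: 0/3 normal; order 12: 3/3 normal; order 24: 1/1 normal.
Total normal subgroups: 9.

9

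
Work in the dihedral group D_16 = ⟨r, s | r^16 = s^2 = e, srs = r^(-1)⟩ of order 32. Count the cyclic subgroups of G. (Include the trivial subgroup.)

21

Each element a generates a cyclic subgroup ⟨a⟩; distinct elements may generate the same one (a cyclic group of order d has φ(d) generators).
Cyclic subgroups by order — order 1: 1; order 2: 17; order 4: 1; order 8: 1; order 16: 1.
Total: 21.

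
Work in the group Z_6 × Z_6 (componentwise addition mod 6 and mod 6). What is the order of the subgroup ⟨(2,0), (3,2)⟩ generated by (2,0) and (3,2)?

|⟨(2,0)⟩| = 3 and |⟨(3,2)⟩| = 6, so |H| is a multiple of lcm(3, 6) = 6 and divides |G| = 36.
Closing under the operation: H = {(0,0), (0,2), (0,4), (1,0), (1,2), (1,4), (2,0), (2,2), (2,4), (3,0), (3,2), (3,4), (4,0), (4,2), (4,4), (5,0), (5,2), (5,4)}, so |H| = 18.

18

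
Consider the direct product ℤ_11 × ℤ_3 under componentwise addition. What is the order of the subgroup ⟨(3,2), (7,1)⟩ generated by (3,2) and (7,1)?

33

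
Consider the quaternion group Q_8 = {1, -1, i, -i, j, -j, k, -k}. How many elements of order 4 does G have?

The elements of order 4 are: i, -i, j, -j, k, -k.
That's 6.

6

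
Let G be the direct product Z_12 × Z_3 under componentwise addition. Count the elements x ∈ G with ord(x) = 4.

An element (a,b) has order lcm(ord(a), ord(b)); count pairs with lcm equal to 4.
Enumerating gives 2 such elements.

2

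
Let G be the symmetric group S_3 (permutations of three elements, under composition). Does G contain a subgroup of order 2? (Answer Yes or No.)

2 | 6. A subgroup of order 2 is {e, (1 2)}.

Yes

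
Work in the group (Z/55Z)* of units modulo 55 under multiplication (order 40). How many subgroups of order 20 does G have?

|G| = 40 and 20 | 40, so subgroups of order 20 are possible by Lagrange.
The subgroups of order 20 are: {1, 3, 4, 9, 12, 14, 16, 23, 26, 27, 31, 34, 36, 37, 38, 42, 47, 48, 49, 53}; {1, 2, 4, 7, 8, 9, 13, 14, 16, 17, 18, 26, 28, 31, 32, 34, 36, 43, 49, 52}; {1, 4, 6, 9, 14, 16, 19, 21, 24, 26, 29, 31, 34, 36, 39, 41, 46, 49, 51, 54}.
So G has 3 subgroups of order 20.

3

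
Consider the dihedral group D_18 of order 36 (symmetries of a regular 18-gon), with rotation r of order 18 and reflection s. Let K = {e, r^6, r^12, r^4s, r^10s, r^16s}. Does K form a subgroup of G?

Yes

|K| = 6 divides |G| = 36, consistent with Lagrange.
K contains the identity, every element's inverse is in K, and K is closed under ·: it is a subgroup.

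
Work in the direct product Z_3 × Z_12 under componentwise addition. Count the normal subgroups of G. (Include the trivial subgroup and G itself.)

18

G is abelian, so every subgroup is normal.
G has 18 subgroups in total, hence 18 normal subgroups.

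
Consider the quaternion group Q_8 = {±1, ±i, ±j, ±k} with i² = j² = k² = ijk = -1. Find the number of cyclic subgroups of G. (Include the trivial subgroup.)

Group the elements of G by the cyclic subgroup they generate; each cyclic subgroup of order d accounts for φ(d) elements.
Cyclic subgroups by order — order 1: 1; order 2: 1; order 4: 3.
Total: 5.

5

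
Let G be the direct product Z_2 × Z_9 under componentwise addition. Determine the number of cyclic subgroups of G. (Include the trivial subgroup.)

A cyclic subgroup of order d is generated by each of its φ(d) elements of order d, so the cyclic subgroups of order d number (#elements of order d)/φ(d).
Cyclic subgroups by order — order 1: 1; order 2: 1; order 3: 1; order 6: 1; order 9: 1; order 18: 1.
Total: 6.

6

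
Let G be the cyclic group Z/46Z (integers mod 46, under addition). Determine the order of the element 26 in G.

23

In Z/46Z, the order of an element a is n/gcd(a, n).
gcd(26, 46) = 2, so |⟨26⟩| = 46/2 = 23.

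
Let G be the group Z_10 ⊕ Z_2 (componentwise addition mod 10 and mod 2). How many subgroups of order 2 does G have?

3

|G| = 20 and 2 | 20, so subgroups of order 2 are possible by Lagrange.
The subgroups of order 2 are: {(0,0), (0,1)}; {(0,0), (5,0)}; {(0,0), (5,1)}.
So G has 3 subgroups of order 2.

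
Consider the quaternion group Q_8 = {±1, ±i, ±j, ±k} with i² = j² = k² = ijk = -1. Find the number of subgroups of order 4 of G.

3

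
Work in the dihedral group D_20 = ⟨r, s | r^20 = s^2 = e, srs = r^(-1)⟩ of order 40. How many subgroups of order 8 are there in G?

5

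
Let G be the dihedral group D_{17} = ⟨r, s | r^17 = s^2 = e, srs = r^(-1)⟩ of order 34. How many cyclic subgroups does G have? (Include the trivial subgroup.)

19

Each element a generates a cyclic subgroup ⟨a⟩; distinct elements may generate the same one (a cyclic group of order d has φ(d) generators).
Cyclic subgroups by order — order 1: 1; order 2: 17; order 17: 1.
Total: 19.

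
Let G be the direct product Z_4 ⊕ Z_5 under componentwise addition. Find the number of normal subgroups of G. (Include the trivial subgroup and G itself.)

6

G is abelian, so every subgroup is normal.
G has 6 subgroups in total, hence 6 normal subgroups.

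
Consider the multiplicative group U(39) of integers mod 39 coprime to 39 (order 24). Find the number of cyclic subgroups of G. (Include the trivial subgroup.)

12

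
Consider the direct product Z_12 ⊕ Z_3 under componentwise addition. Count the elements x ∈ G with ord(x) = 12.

16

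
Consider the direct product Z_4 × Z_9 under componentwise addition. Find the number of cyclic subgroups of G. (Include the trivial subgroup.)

Each element a generates a cyclic subgroup ⟨a⟩; distinct elements may generate the same one (a cyclic group of order d has φ(d) generators).
Cyclic subgroups by order — order 1: 1; order 2: 1; order 3: 1; order 4: 1; order 6: 1; order 9: 1; order 12: 1; order 18: 1; order 36: 1.
Total: 9.

9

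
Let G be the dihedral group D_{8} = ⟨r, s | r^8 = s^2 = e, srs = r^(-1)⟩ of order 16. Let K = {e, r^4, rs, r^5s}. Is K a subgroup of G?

|K| = 4 divides |G| = 16, consistent with Lagrange.
K contains the identity, every element's inverse is in K, and K is closed under ·: it is a subgroup.

Yes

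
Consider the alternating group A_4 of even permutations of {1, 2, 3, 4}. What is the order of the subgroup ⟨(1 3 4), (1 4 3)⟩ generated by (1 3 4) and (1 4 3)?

3

|⟨(1 3 4)⟩| = 3 and |⟨(1 4 3)⟩| = 3, so |H| is a multiple of lcm(3, 3) = 3 and divides |G| = 12.
Closing under the operation: H = {e, (1 3 4), (1 4 3)}, so |H| = 3.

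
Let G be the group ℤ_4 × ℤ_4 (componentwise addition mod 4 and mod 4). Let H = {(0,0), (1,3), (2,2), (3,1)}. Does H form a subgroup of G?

Yes

|H| = 4 divides |G| = 16, consistent with Lagrange.
H contains the identity, every element's inverse is in H, and H is closed under +: it is a subgroup.
In fact H = ⟨(3,1)⟩.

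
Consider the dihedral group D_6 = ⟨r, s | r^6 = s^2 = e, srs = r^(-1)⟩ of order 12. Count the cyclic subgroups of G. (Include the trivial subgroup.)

Group the elements of G by the cyclic subgroup they generate; each cyclic subgroup of order d accounts for φ(d) elements.
Cyclic subgroups by order — order 1: 1; order 2: 7; order 3: 1; order 6: 1.
Total: 10.

10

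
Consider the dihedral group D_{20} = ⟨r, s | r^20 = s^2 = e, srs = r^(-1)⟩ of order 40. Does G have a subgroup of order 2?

2 | 40. A subgroup of order 2 is {e, r^10}.

Yes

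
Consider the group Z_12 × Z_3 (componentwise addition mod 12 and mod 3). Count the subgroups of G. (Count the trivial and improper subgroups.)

18

|G| = 36, so by Lagrange every subgroup order divides 36. Divisors: 1, 2, 3, 4, 6, 9, 12, 18, 36.
Subgroups by order — order 1: 1; order 2: 1; order 3: 4; order 4: 1; order 6: 4; order 9: 1; order 12: 4; order 18: 1; order 36: 1.
Total: 1 + 1 + 4 + 1 + 4 + 1 + 4 + 1 + 1 = 18.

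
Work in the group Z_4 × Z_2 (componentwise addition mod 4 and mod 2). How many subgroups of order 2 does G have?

|G| = 8 and 2 | 8, so subgroups of order 2 are possible by Lagrange.
The subgroups of order 2 are: {(0,0), (0,1)}; {(0,0), (2,0)}; {(0,0), (2,1)}.
So G has 3 subgroups of order 2.

3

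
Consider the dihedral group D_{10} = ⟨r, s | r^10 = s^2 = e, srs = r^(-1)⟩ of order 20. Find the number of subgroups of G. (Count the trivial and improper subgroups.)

|G| = 20, so by Lagrange every subgroup order divides 20. Divisors: 1, 2, 4, 5, 10, 20.
Subgroups by order — order 1: 1; order 2: 11; order 4: 5; order 5: 1; order 10: 3; order 20: 1.
Total: 1 + 11 + 5 + 1 + 3 + 1 = 22.

22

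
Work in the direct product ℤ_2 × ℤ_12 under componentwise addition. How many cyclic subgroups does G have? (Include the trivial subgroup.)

12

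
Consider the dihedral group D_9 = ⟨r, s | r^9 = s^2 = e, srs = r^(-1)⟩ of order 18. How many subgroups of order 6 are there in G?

3

|G| = 18 and 6 | 18, so subgroups of order 6 are possible by Lagrange.
The subgroups of order 6 are: {e, r^3, r^6, r^2s, r^5s, r^8s}; {e, r^3, r^6, s, r^3s, r^6s}; {e, r^3, r^6, rs, r^4s, r^7s}.
So G has 3 subgroups of order 6.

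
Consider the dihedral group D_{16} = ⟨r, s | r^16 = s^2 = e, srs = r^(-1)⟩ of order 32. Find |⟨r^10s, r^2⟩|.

16

|⟨r^10s⟩| = 2 and |⟨r^2⟩| = 8, so |H| is a multiple of lcm(2, 8) = 8 and divides |G| = 32.
Closing under the operation: H = {e, r^2, r^4, r^6, r^8, r^10, r^12, r^14, s, r^2s, r^4s, r^6s, r^8s, r^10s, r^12s, r^14s}, so |H| = 16.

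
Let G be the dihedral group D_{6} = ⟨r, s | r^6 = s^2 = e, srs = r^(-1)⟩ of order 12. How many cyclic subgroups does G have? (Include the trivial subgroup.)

A cyclic subgroup of order d is generated by each of its φ(d) elements of order d, so the cyclic subgroups of order d number (#elements of order d)/φ(d).
Cyclic subgroups by order — order 1: 1; order 2: 7; order 3: 1; order 6: 1.
Total: 10.

10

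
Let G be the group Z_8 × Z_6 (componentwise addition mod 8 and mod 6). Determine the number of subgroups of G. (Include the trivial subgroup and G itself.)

22

|G| = 48, so by Lagrange every subgroup order divides 48. Divisors: 1, 2, 3, 4, 6, 8, 12, 16, 24, 48.
Subgroups by order — order 1: 1; order 2: 3; order 3: 1; order 4: 3; order 6: 3; order 8: 3; order 12: 3; order 16: 1; order 24: 3; order 48: 1.
Total: 1 + 3 + 1 + 3 + 3 + 3 + 3 + 1 + 3 + 1 = 22.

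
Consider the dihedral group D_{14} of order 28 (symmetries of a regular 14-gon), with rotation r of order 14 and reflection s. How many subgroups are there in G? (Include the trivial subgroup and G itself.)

|G| = 28, so by Lagrange every subgroup order divides 28. Divisors: 1, 2, 4, 7, 14, 28.
Subgroups by order — order 1: 1; order 2: 15; order 4: 7; order 7: 1; order 14: 3; order 28: 1.
Total: 1 + 15 + 7 + 1 + 3 + 1 = 28.

28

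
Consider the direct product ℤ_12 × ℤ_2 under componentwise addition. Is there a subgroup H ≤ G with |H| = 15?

No

15 does not divide |G| = 24, so by Lagrange no subgroup of order 15 exists.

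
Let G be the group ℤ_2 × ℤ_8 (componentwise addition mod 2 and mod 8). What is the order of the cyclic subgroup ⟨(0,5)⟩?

8

The order of (0,5) in Z_2 × Z_8 is lcm(ord(0) in Z_2, ord(5) in Z_8).
ord(0) = 1 and ord(5) = 8, so |⟨(0,5)⟩| = lcm(1, 8) = 8.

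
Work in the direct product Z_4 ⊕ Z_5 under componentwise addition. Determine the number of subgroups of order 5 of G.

|G| = 20 and 5 | 20, so subgroups of order 5 are possible by Lagrange.
The subgroups of order 5 are: {(0,0), (0,1), (0,2), (0,3), (0,4)}.
So G has 1 subgroup of order 5.

1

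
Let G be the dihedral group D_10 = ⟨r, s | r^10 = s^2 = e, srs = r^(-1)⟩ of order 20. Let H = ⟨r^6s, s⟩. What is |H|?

|⟨r^6s⟩| = 2 and |⟨s⟩| = 2, so |H| is a multiple of lcm(2, 2) = 2 and divides |G| = 20.
Closing under the operation: H = {e, r^2, r^4, r^6, r^8, s, r^2s, r^4s, r^6s, r^8s}, so |H| = 10.

10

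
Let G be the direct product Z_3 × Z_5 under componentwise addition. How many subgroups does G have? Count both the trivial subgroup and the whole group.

4

|G| = 15, so by Lagrange every subgroup order divides 15. Divisors: 1, 3, 5, 15.
Subgroups by order — order 1: 1; order 3: 1; order 5: 1; order 15: 1.
Total: 1 + 1 + 1 + 1 = 4.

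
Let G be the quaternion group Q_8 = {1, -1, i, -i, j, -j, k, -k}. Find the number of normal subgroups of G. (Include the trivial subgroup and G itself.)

G has 6 subgroups. Checking conjugation-invariance by order — order 1: 1/1 normal; order 2: 1/1 normal; order 4: 3/3 normal; order 8: 1/1 normal.
Total normal subgroups: 6.

6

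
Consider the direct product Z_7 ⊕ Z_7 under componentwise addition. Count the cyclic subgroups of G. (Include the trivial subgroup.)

9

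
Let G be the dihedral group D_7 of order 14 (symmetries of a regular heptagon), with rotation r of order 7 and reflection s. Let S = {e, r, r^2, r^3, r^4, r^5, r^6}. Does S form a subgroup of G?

Yes

|S| = 7 divides |G| = 14, consistent with Lagrange.
S contains the identity, every element's inverse is in S, and S is closed under ·: it is a subgroup.
In fact S = ⟨r^4⟩.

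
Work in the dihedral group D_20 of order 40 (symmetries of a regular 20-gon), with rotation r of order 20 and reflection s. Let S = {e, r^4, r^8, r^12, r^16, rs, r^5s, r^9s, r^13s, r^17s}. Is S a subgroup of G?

|S| = 10 divides |G| = 40, consistent with Lagrange.
S contains the identity, every element's inverse is in S, and S is closed under ·: it is a subgroup.

Yes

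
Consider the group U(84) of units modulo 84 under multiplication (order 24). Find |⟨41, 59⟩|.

12

|⟨41⟩| = 2 and |⟨59⟩| = 6, so |H| is a multiple of lcm(2, 6) = 6 and divides |G| = 24.
Closing under the operation: H = {1, 5, 17, 25, 37, 41, 43, 47, 59, 67, 79, 83}, so |H| = 12.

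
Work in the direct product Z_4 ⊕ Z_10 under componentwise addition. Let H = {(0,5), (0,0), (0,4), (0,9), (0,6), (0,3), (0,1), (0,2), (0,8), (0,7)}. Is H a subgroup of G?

|H| = 10 divides |G| = 40, consistent with Lagrange.
H contains the identity, every element's inverse is in H, and H is closed under +: it is a subgroup.
In fact H = ⟨(0,1)⟩.

Yes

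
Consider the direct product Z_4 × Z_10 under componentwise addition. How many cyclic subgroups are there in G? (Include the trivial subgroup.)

Each element a generates a cyclic subgroup ⟨a⟩; distinct elements may generate the same one (a cyclic group of order d has φ(d) generators).
Cyclic subgroups by order — order 1: 1; order 2: 3; order 4: 2; order 5: 1; order 10: 3; order 20: 2.
Total: 12.

12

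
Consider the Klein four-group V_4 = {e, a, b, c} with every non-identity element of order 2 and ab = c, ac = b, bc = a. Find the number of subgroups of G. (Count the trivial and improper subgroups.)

5

|G| = 4, so by Lagrange every subgroup order divides 4. Divisors: 1, 2, 4.
Subgroups by order — order 1: 1; order 2: 3; order 4: 1.
Total: 1 + 3 + 1 = 5.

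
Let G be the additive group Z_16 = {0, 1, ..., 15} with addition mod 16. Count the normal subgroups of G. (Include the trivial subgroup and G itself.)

5

G is abelian, so every subgroup is normal.
G has 5 subgroups in total, hence 5 normal subgroups.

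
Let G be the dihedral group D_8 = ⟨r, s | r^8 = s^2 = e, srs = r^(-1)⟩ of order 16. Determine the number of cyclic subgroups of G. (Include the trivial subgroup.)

A cyclic subgroup of order d is generated by each of its φ(d) elements of order d, so the cyclic subgroups of order d number (#elements of order d)/φ(d).
Cyclic subgroups by order — order 1: 1; order 2: 9; order 4: 1; order 8: 1.
Total: 12.

12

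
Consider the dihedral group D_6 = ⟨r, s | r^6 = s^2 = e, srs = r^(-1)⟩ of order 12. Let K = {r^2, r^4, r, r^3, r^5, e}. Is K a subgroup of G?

|K| = 6 divides |G| = 12, consistent with Lagrange.
K contains the identity, every element's inverse is in K, and K is closed under ·: it is a subgroup.
In fact K = ⟨r^5⟩.

Yes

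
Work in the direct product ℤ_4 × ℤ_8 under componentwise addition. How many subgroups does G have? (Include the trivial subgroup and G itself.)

|G| = 32, so by Lagrange every subgroup order divides 32. Divisors: 1, 2, 4, 8, 16, 32.
Subgroups by order — order 1: 1; order 2: 3; order 4: 7; order 8: 7; order 16: 3; order 32: 1.
Total: 1 + 3 + 7 + 7 + 3 + 1 = 22.

22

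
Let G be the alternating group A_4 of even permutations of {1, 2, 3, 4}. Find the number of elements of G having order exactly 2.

The elements of order 2 are: (1 2)(3 4), (1 3)(2 4), (1 4)(2 3).
That's 3.

3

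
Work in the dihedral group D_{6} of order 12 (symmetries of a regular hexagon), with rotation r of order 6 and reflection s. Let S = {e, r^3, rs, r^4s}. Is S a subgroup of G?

Yes

|S| = 4 divides |G| = 12, consistent with Lagrange.
S contains the identity, every element's inverse is in S, and S is closed under ·: it is a subgroup.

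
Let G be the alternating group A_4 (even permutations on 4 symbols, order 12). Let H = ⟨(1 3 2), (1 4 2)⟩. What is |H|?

12

|⟨(1 3 2)⟩| = 3 and |⟨(1 4 2)⟩| = 3, so |H| is a multiple of lcm(3, 3) = 3 and divides |G| = 12.
Closing {(1 3 2), (1 4 2)} under the group operation gives all of G, so |H| = 12.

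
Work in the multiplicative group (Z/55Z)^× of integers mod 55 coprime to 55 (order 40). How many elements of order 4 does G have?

The elements of order 4 are: 12, 23, 32, 43.
That's 4.

4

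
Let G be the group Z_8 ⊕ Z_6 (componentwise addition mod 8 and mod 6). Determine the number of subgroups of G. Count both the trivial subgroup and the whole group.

|G| = 48, so by Lagrange every subgroup order divides 48. Divisors: 1, 2, 3, 4, 6, 8, 12, 16, 24, 48.
Subgroups by order — order 1: 1; order 2: 3; order 3: 1; order 4: 3; order 6: 3; order 8: 3; order 12: 3; order 16: 1; order 24: 3; order 48: 1.
Total: 1 + 3 + 1 + 3 + 3 + 3 + 3 + 1 + 3 + 1 = 22.

22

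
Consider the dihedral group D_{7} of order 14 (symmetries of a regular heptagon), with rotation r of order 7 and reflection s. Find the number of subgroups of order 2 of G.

|G| = 14 and 2 | 14, so subgroups of order 2 are possible by Lagrange.
The subgroups of order 2 are: {e, r^2s}; {e, r^3s}; {e, r^4s}; {e, r^5s}; … (7 in all).
So G has 7 subgroups of order 2.

7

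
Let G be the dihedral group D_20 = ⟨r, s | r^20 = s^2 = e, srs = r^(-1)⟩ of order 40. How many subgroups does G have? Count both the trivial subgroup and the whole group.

|G| = 40, so by Lagrange every subgroup order divides 40. Divisors: 1, 2, 4, 5, 8, 10, 20, 40.
Subgroups by order — order 1: 1; order 2: 21; order 4: 11; order 5: 1; order 8: 5; order 10: 5; order 20: 3; order 40: 1.
Total: 1 + 21 + 11 + 1 + 5 + 5 + 3 + 1 = 48.

48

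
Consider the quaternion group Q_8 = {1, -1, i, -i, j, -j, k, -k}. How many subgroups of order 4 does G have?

|G| = 8 and 4 | 8, so subgroups of order 4 are possible by Lagrange.
The subgroups of order 4 are: {1, -1, i, -i}; {1, -1, j, -j}; {1, -1, k, -k}.
So G has 3 subgroups of order 4.

3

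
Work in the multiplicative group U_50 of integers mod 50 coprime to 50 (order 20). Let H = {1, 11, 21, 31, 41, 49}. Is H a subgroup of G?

No

|H| = 6 does not divide |G| = 20, so by Lagrange H is not a subgroup.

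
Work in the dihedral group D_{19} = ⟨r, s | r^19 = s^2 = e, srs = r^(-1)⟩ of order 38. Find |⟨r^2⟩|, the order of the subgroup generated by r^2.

Computing powers of r^2: the smallest k with (r^2)^k = e is k = 19.

19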